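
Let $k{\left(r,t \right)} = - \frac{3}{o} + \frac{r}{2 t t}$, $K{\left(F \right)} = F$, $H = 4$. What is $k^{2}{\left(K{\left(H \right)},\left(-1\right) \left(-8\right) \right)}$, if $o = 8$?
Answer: $\frac{121}{1024} \approx 0.11816$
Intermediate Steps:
$k{\left(r,t \right)} = - \frac{3}{8} + \frac{r}{2 t^{2}}$ ($k{\left(r,t \right)} = - \frac{3}{8} + \frac{r}{2 t t} = \left(-3\right) \frac{1}{8} + \frac{r}{2 t^{2}} = - \frac{3}{8} + r \frac{1}{2 t^{2}} = - \frac{3}{8} + \frac{r}{2 t^{2}}$)
$k^{2}{\left(K{\left(H \right)},\left(-1\right) \left(-8\right) \right)} = \left(- \frac{3}{8} + \frac{1}{2} \cdot 4 \cdot \frac{1}{64}\right)^{2} = \left(- \frac{3}{8} + \frac{1}{32}\right)^{2} = \left(- \frac{11}{32}\right)^{2} = \frac{121}{1024}$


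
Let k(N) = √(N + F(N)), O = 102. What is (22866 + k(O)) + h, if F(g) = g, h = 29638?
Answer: 52504 + 2*√51 ≈ 52518.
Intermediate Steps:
k(N) = √2*√N (k(N) = √(N + N) = √(2*N) = √2*√N)
(22866 + k(O)) + h = (22866 + √2*√102) + 29638 = (22866 + 2*√51) + 29638 = 52504 + 2*√51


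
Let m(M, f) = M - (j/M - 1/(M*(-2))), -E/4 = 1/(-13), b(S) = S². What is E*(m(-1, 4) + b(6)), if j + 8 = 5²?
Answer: 210/13 ≈ 16.154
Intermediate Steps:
j = 17 (j = -8 + 5² = -8 + 25 = 17)
E = 4/13 (E = -4/(-13) = -4*(-1)/13 = -4*(-1/13) = 4/13 ≈ 0.30769)
m(M, f) = M - 35/(2*M) (m(M, f) = M - (17/M - 1/(M*(-2))) = M - (17/M - 1/((-2*M))) = M - (17/M - (-1)/(2*M)) = M - (17/M + 1/(2*M)) = M - 35/(2*M))
E*(m(-1, 4) + b(6)) = 4*((-1 - 35/2/(-1)) + 6²)/13 = 4*((-1 - 35/2*(-1)) + 36)/13 = 4*((-1 + 35/2) + 36)/13 = 4*(33/2 + 36)/13 = (4/13)*(105/2) = 210/13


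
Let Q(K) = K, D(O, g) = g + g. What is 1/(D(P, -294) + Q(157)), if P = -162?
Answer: -1/431 ≈ -0.0023202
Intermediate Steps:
D(O, g) = 2*g
1/(D(P, -294) + Q(157)) = 1/(2*(-294) + 157) = 1/(-588 + 157) = 1/(-431) = -1/431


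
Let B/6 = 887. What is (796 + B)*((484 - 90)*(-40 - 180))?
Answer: -530308240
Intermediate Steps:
B = 5322 (B = 6*887 = 5322)
(796 + B)*((484 - 90)*(-40 - 180)) = (796 + 5322)*((484 - 90)*(-40 - 180)) = 6118*(394*(-220)) = 6118*(-86680) = -530308240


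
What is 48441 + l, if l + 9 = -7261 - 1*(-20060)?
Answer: 61231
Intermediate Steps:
l = 12790 (l = -9 + (-7261 - 1*(-20060)) = -9 + (-7261 + 20060) = -9 + 12799 = 12790)
48441 + l = 48441 + 12790 = 61231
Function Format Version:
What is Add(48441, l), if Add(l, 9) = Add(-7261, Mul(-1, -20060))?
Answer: 61231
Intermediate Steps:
l = 12790 (l = Add(-9, Add(-7261, Mul(-1, -20060))) = Add(-9, Add(-7261, 20060)) = Add(-9, 12799) = 12790)
Add(48441, l) = Add(48441, 12790) = 61231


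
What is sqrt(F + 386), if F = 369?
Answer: sqrt(755) ≈ 27.477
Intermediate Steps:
sqrt(F + 386) = sqrt(369 + 386) = sqrt(755)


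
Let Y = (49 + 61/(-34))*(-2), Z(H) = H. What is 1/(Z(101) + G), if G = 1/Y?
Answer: 1605/162088 ≈ 0.0099020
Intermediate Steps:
Y = -1605/17 (Y = (49 + 61*(-1/34))*(-2) = (49 - 61/34)*(-2) = (1605/34)*(-2) = -1605/17 ≈ -94.412)
G = -17/1605 (G = 1/(-1605/17) = -17/1605 ≈ -0.010592)
1/(Z(101) + G) = 1/(101 - 17/1605) = 1/(162088/1605) = 1605/162088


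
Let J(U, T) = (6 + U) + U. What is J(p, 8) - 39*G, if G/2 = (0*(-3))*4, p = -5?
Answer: -4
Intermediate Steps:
J(U, T) = 6 + 2*U
G = 0 (G = 2*((0*(-3))*4) = 2*(0*4) = 2*0 = 0)
J(p, 8) - 39*G = (6 + 2*(-5)) - 39*0 = (6 - 10) + 0 = -4 + 0 = -4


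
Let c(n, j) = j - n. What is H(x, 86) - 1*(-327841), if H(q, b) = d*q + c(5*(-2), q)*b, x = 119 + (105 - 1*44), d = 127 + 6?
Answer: 368121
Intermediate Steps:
d = 133
x = 180 (x = 119 + (105 - 44) = 119 + 61 = 180)
H(q, b) = 133*q + b*(10 + q) (H(q, b) = 133*q + (q - 5*(-2))*b = 133*q + (q - 1*(-10))*b = 133*q + (q + 10)*b = 133*q + (10 + q)*b = 133*q + b*(10 + q))
H(x, 86) - 1*(-327841) = (133*180 + 86*(10 + 180)) - 1*(-327841) = (23940 + 86*190) + 327841 = (23940 + 16340) + 327841 = 40280 + 327841 = 368121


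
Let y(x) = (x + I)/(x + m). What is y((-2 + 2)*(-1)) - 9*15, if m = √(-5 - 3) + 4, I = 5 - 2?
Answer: 3*(-90*√2 + 179*I)/(2*(√2 - 2*I)) ≈ -134.5 - 0.35355*I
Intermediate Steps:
I = 3
m = 4 + 2*I*√2 (m = √(-8) + 4 = 2*I*√2 + 4 = 4 + 2*I*√2 ≈ 4.0 + 2.8284*I)
y(x) = (3 + x)/(4 + x + 2*I*√2) (y(x) = (x + 3)/(x + (4 + 2*I*√2)) = (3 + x)/(4 + x + 2*I*√2))
y((-2 + 2)*(-1)) - 9*15 = (3 + (-2 + 2)*(-1))/(4 + (-2 + 2)*(-1) + 2*I*√2) - 9*15 = (3 + 0*(-1))/(4 + 0*(-1) + 2*I*√2) - 135 = (3 + 0)/(4 + 0 + 2*I*√2) - 135 = 3/(4 + 2*I*√2) - 135 = -135 + 3/(4 + 2*I*√2)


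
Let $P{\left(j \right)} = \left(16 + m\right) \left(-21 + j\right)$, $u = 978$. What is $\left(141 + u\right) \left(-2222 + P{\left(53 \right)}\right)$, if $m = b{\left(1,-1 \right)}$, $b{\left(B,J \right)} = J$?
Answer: $-1949298$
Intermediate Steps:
$m = -1$
$P{\left(j \right)} = -315 + 15 j$ ($P{\left(j \right)} = \left(16 - 1\right) \left(-21 + j\right) = 15 \left(-21 + j\right) = -315 + 15 j$)
$\left(141 + u\right) \left(-2222 + P{\left(53 \right)}\right) = \left(141 + 978\right) \left(-2222 + \left(-315 + 15 \cdot 53\right)\right) = 1119 \left(-2222 + \left(-315 + 795\right)\right) = 1119 \left(-2222 + 480\right) = 1119 \left(-1742\right) = -1949298$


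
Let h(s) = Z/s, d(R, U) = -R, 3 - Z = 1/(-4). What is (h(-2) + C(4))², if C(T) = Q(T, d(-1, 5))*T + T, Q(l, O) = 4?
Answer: 21609/64 ≈ 337.64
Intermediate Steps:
Z = 13/4 (Z = 3 - 1/(-4) = 3 - 1*(-¼) = 3 + ¼ = 13/4 ≈ 3.2500)
h(s) = 13/(4*s)
C(T) = 5*T (C(T) = 4*T + T = 5*T)
(h(-2) + C(4))² = ((13/4)/(-2) + 5*4)² = ((13/4)*(-½) + 20)² = (-13/8 + 20)² = (147/8)² = 21609/64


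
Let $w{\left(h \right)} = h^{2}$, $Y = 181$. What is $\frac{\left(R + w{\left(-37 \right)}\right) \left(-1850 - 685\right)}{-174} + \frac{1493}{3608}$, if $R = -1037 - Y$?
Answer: $\frac{230224677}{104632} \approx 2200.3$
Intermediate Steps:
$R = -1218$ ($R = -1037 - 181 = -1218$)
$\frac{\left(R + w{\left(-37 \right)}\right) \left(-1850 - 685\right)}{-174} + \frac{1493}{3608} = \frac{\left(-1218 + \left(-37\right)^{2}\right) \left(-1850 - 685\right)}{-174} + \frac{1493}{3608} = \left(-1218 + 1369\right) \left(-2535\right) \left(- \frac{1}{174}\right) + 1493 \cdot \frac{1}{3608} = 151 \left(-2535\right) \left(- \frac{1}{174}\right) + \frac{1493}{3608} = \left(-382785\right) \left(- \frac{1}{174}\right) + \frac{1493}{3608} = \frac{127595}{58} + \frac{1493}{3608} = \frac{230224677}{104632}$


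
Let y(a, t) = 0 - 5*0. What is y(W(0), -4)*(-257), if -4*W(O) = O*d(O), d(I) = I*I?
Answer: 0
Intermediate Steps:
d(I) = I²
W(O) = -O³/4 (W(O) = -O*O²/4 = -O³/4)
y(a, t) = 0 (y(a, t) = 0 + 0 = 0)
y(W(0), -4)*(-257) = 0*(-257) = 0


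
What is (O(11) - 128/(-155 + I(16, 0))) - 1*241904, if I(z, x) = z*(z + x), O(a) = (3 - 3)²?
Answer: -24432432/101 ≈ -2.4191e+5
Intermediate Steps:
O(a) = 0 (O(a) = 0² = 0)
I(z, x) = z*(x + z)
(O(11) - 128/(-155 + I(16, 0))) - 1*241904 = (0 - 128/(-155 + 16*(0 + 16))) - 1*241904 = (0 - 128/(-155 + 16*16)) - 241904 = (0 - 128/(-155 + 256)) - 241904 = (0 - 128/101) - 241904 = -128/101 - 241904 = -24432432/101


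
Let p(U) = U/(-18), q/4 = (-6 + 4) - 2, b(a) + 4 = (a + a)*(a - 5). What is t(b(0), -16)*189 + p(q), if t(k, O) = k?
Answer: -6796/9 ≈ -755.11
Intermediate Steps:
b(a) = -4 + 2*a*(-5 + a) (b(a) = -4 + (a + a)*(a - 5) = -4 + (2*a)*(-5 + a) = -4 + 2*a*(-5 + a))
q = -16 (q = 4*((-6 + 4) - 2) = 4*(-2 - 2) = 4*(-4) = -16)
p(U) = -U/18 (p(U) = U*(-1/18) = -U/18)
t(b(0), -16)*189 + p(q) = (-4 - 10*0 + 2*0²)*189 - 1/18*(-16) = (-4 + 0 + 2*0)*189 + 8/9 = (-4 + 0 + 0)*189 + 8/9 = -4*189 + 8/9 = -756 + 8/9 = -6796/9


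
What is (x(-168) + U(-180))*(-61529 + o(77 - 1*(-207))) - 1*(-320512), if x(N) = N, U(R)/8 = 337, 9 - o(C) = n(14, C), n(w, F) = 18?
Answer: -155247552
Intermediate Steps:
o(C) = -9 (o(C) = 9 - 1*18 = 9 - 18 = -9)
U(R) = 2696 (U(R) = 8*337 = 2696)
(x(-168) + U(-180))*(-61529 + o(77 - 1*(-207))) - 1*(-320512) = (-168 + 2696)*(-61529 - 9) - 1*(-320512) = 2528*(-61538) + 320512 = -155568064 + 320512 = -155247552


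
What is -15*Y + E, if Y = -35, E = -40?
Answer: 485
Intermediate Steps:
-15*Y + E = -15*(-35) - 40 = 525 - 40 = 485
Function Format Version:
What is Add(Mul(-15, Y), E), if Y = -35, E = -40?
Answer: 485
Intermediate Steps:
Add(Mul(-15, Y), E) = Add(Mul(-15, -35), -40) = Add(525, -40) = 485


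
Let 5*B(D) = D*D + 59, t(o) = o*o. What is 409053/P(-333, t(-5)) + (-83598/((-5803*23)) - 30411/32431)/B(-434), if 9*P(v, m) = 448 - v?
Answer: 28594928384729304788/6066217202394657 ≈ 4713.8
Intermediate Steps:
t(o) = o²
P(v, m) = 448/9 - v/9 (P(v, m) = (448 - v)/9 = 448/9 - v/9)
B(D) = 59/5 + D²/5 (B(D) = (D*D + 59)/5 = (D² + 59)/5 = (59 + D²)/5 = 59/5 + D²/5)
409053/P(-333, t(-5)) + (-83598/((-5803*23)) - 30411/32431)/B(-434) = 409053/(448/9 - ⅑*(-333)) + (-83598/((-5803*23)) - 30411/32431)/(59/5 + (⅕)*(-434)²) = 409053/(448/9 + 37) + (-83598/(-133469) - 30411*1/32431)/(59/5 + (⅕)*188356) = 409053/(781/9) + (-83598*(-1/133469) - 30411/32431)/(59/5 + 188356/5) = 409053*(9/781) + (83598/133469 - 30411/32431)/37683 = 3681477/781 - 192537003/618361877*1/37683 = 3681477/781 - 64179001/7767243536997 = 28594928384729304788/6066217202394657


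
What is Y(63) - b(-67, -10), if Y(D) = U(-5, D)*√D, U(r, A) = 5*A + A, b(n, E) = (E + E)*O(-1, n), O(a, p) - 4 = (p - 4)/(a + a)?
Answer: 790 + 1134*√7 ≈ 3790.3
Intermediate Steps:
O(a, p) = 4 + (-4 + p)/(2*a) (O(a, p) = 4 + (p - 4)/(a + a) = 4 + (-4 + p)/((2*a)) = 4 + (-4 + p)*(1/(2*a)) = 4 + (-4 + p)/(2*a))
b(n, E) = 2*E*(6 - n/2) (b(n, E) = (E + E)*((½)*(-4 + n + 8*(-1))/(-1)) = (2*E)*((½)*(-1)*(-4 + n - 8)) = (2*E)*((½)*(-1)*(-12 + n)) = (2*E)*(6 - n/2) = 2*E*(6 - n/2))
U(r, A) = 6*A
Y(D) = 6*D^(3/2) (Y(D) = (6*D)*√D = 6*D^(3/2))
Y(63) - b(-67, -10) = 6*63^(3/2) - (-10)*(12 - 1*(-67)) = 6*(189*√7) - (-10)*(12 + 67) = 1134*√7 - (-10)*79 = 1134*√7 - 1*(-790) = 1134*√7 + 790 = 790 + 1134*√7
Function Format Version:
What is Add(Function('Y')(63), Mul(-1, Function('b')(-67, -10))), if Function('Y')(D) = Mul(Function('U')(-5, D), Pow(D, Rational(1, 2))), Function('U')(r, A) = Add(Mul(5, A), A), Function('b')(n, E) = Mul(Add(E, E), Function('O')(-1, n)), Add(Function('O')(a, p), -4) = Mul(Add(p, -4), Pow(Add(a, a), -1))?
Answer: Add(790, Mul(1134, Pow(7, Rational(1, 2)))) ≈ 3790.3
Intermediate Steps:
Function('O')(a, p) = Add(4, Mul(Rational(1, 2), Pow(a, -1), Add(-4, p))) (Function('O')(a, p) = Add(4, Mul(Add(p, -4), Pow(Add(a, a), -1))) = Add(4, Mul(Add(-4, p), Pow(Mul(2, a), -1))) = Add(4, Mul(Add(-4, p), Mul(Rational(1, 2), Pow(a, -1)))) = Add(4, Mul(Rational(1, 2), Pow(a, -1), Add(-4, p))))
Function('b')(n, E) = Mul(2, E, Add(6, Mul(Rational(-1, 2), n))) (Function('b')(n, E) = Mul(Add(E, E), Mul(Rational(1, 2), Pow(-1, -1), Add(-4, n, Mul(8, -1)))) = Mul(Mul(2, E), Mul(Rational(1, 2), -1, Add(-4, n, -8))) = Mul(Mul(2, E), Mul(Rational(1, 2), -1, Add(-12, n))) = Mul(Mul(2, E), Add(6, Mul(Rational(-1, 2), n))) = Mul(2, E, Add(6, Mul(Rational(-1, 2), n))))
Function('U')(r, A) = Mul(6, A)
Function('Y')(D) = Mul(6, Pow(D, Rational(3, 2))) (Function('Y')(D) = Mul(Mul(6, D), Pow(D, Rational(1, 2))) = Mul(6, Pow(D, Rational(3, 2))))
Add(Function('Y')(63), Mul(-1, Function('b')(-67, -10))) = Add(Mul(6, Pow(63, Rational(3, 2))), Mul(-1, Mul(-10, Add(12, Mul(-1, -67))))) = Add(Mul(6, Mul(189, Pow(7, Rational(1, 2)))), Mul(-1, Mul(-10, Add(12, 67)))) = Add(Mul(1134, Pow(7, Rational(1, 2))), Mul(-1, Mul(-10, 79))) = Add(Mul(1134, Pow(7, Rational(1, 2))), Mul(-1, -790)) = Add(Mul(1134, Pow(7, Rational(1, 2))), 790) = Add(790, Mul(1134, Pow(7, Rational(1, 2))))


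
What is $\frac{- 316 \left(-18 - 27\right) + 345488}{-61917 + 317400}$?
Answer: $\frac{359708}{255483} \approx 1.408$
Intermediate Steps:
$\frac{- 316 \left(-18 - 27\right) + 345488}{-61917 + 317400} = \frac{\left(-316\right) \left(-45\right) + 345488}{255483} = \left(14220 + 345488\right) \frac{1}{255483} = 359708 \cdot \frac{1}{255483} = \frac{359708}{255483}$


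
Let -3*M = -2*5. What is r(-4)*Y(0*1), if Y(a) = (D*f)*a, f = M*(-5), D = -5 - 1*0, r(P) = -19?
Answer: 0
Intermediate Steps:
M = 10/3 (M = -(-2)*5/3 = -⅓*(-10) = 10/3 ≈ 3.3333)
D = -5 (D = -5 + 0 = -5)
f = -50/3 (f = (10/3)*(-5) = -50/3 ≈ -16.667)
Y(a) = 250*a/3 (Y(a) = (-5*(-50/3))*a = 250*a/3)
r(-4)*Y(0*1) = -4750*0*1/3 = -4750*0/3 = -19*0 = 0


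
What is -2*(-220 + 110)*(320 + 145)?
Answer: 102300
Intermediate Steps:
-2*(-220 + 110)*(320 + 145) = -(-220)*465 = -2*(-51150) = 102300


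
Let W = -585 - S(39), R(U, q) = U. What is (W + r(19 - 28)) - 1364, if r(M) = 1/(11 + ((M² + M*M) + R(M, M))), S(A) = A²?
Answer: -569079/164 ≈ -3470.0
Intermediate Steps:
W = -2106 (W = -585 - 1*39² = -585 - 1*1521 = -585 - 1521 = -2106)
r(M) = 1/(11 + M + 2*M²) (r(M) = 1/(11 + ((M² + M*M) + M)) = 1/(11 + ((M² + M²) + M)) = 1/(11 + (2*M² + M)) = 1/(11 + (M + 2*M²)) = 1/(11 + M + 2*M²))
(W + r(19 - 28)) - 1364 = (-2106 + 1/(11 + (19 - 28) + 2*(19 - 28)²)) - 1364 = (-2106 + 1/(11 - 9 + 2*(-9)²)) - 1364 = (-2106 + 1/(11 - 9 + 2*81)) - 1364 = (-2106 + 1/(11 - 9 + 162)) - 1364 = (-2106 + 1/164) - 1364 = -345383/164 - 1364 = -569079/164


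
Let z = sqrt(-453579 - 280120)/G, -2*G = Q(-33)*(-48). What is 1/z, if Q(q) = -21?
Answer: 504*I*sqrt(733699)/733699 ≈ 0.5884*I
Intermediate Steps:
G = -504 (G = -(-21)*(-48)/2 = -1/2*1008 = -504)
z = -I*sqrt(733699)/504 (z = sqrt(-453579 - 280120)/(-504) = sqrt(-733699)*(-1/504) = (I*sqrt(733699))*(-1/504) = -I*sqrt(733699)/504 ≈ -1.6995*I)
1/z = 1/(-I*sqrt(733699)/504) = 504*I*sqrt(733699)/733699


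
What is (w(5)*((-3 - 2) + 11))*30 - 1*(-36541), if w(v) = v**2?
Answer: 41041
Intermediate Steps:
(w(5)*((-3 - 2) + 11))*30 - 1*(-36541) = (5**2*((-3 - 2) + 11))*30 - 1*(-36541) = (25*(-5 + 11))*30 + 36541 = (25*6)*30 + 36541 = 150*30 + 36541 = 4500 + 36541 = 41041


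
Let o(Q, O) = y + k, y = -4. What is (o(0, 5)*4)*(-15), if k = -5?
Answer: 540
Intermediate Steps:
o(Q, O) = -9 (o(Q, O) = -4 - 5 = -9)
(o(0, 5)*4)*(-15) = -9*4*(-15) = -36*(-15) = 540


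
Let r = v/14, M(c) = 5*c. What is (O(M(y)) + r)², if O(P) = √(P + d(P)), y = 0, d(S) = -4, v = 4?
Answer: -192/49 + 8*I/7 ≈ -3.9184 + 1.1429*I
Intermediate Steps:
O(P) = √(-4 + P) (O(P) = √(P - 4) = √(-4 + P))
r = 2/7 (r = 4/14 = 4*(1/14) = 2/7 ≈ 0.28571)
(O(M(y)) + r)² = (√(-4 + 5*0) + 2/7)² = (√(-4 + 0) + 2/7)² = (√(-4) + 2/7)² = (2*I + 2/7)² = (2/7 + 2*I)²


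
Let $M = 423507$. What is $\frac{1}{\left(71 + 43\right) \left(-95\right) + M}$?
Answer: $\frac{1}{412677} \approx 2.4232 \cdot 10^{-6}$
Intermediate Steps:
$\frac{1}{\left(71 + 43\right) \left(-95\right) + M} = \frac{1}{\left(71 + 43\right) \left(-95\right) + 423507} = \frac{1}{114 \left(-95\right) + 423507} = \frac{1}{-10830 + 423507} = \frac{1}{412677}$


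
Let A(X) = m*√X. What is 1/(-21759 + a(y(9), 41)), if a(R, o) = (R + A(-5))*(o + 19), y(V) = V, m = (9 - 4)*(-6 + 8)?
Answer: -7073/150681987 - 200*I*√5/150681987 ≈ -4.694e-5 - 2.9679e-6*I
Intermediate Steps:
m = 10 (m = 5*2 = 10)
A(X) = 10*√X
a(R, o) = (19 + o)*(R + 10*I*√5) (a(R, o) = (R + 10*√(-5))*(o + 19) = (R + 10*(I*√5))*(19 + o) = (R + 10*I*√5)*(19 + o) = (19 + o)*(R + 10*I*√5))
1/(-21759 + a(y(9), 41)) = 1/(-21759 + (19*9 + 9*41 + 190*I*√5 + 10*I*41*√5)) = 1/(-21759 + (171 + 369 + 190*I*√5 + 410*I*√5)) = 1/(-21759 + (540 + 600*I*√5)) = 1/(-21219 + 600*I*√5)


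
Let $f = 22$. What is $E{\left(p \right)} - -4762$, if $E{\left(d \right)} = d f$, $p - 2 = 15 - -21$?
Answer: $5598$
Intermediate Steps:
$p = 38$ ($p = 2 + \left(15 - -21\right) = 2 + \left(15 + 21\right) = 2 + 36 = 38$)
$E{\left(d \right)} = 22 d$ ($E{\left(d \right)} = d 22 = 22 d$)
$E{\left(p \right)} - -4762 = 22 \cdot 38 - -4762 = 836 + 4762 = 5598$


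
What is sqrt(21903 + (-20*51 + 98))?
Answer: sqrt(20981) ≈ 144.85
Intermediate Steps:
sqrt(21903 + (-20*51 + 98)) = sqrt(21903 + (-1020 + 98)) = sqrt(21903 - 922) = sqrt(20981)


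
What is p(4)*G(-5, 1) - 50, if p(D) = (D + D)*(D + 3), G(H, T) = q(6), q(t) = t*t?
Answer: 1966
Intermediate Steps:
q(t) = t**2
G(H, T) = 36 (G(H, T) = 6**2 = 36)
p(D) = 2*D*(3 + D) (p(D) = (2*D)*(3 + D) = 2*D*(3 + D))
p(4)*G(-5, 1) - 50 = (2*4*(3 + 4))*36 - 50 = (2*4*7)*36 - 50 = 56*36 - 50 = 2016 - 50 = 1966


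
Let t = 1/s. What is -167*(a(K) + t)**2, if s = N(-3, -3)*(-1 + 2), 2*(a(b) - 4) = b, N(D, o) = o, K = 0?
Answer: -20207/9 ≈ -2245.2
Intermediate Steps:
a(b) = 4 + b/2
s = -3 (s = -3*(-1 + 2) = -3*1 = -3)
t = -1/3 (t = 1/(-3) = -1/3 ≈ -0.33333)
-167*(a(K) + t)**2 = -167*((4 + (1/2)*0) - 1/3)**2 = -167*((4 + 0) - 1/3)**2 = -167*(4 - 1/3)**2 = -167*(11/3)**2 = -167*121/9 = -20207/9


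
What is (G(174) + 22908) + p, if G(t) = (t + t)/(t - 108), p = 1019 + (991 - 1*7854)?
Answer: 187762/11 ≈ 17069.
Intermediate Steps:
p = -5844 (p = 1019 + (991 - 7854) = 1019 - 6863 = -5844)
G(t) = 2*t/(-108 + t) (G(t) = (2*t)/(-108 + t) = 2*t/(-108 + t))
(G(174) + 22908) + p = (2*174/(-108 + 174) + 22908) - 5844 = (2*174/66 + 22908) - 5844 = (2*174*(1/66) + 22908) - 5844 = (58/11 + 22908) - 5844 = 252046/11 - 5844 = 187762/11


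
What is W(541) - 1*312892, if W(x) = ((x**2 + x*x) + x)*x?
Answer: 316660631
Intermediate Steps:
W(x) = x*(x + 2*x**2) (W(x) = ((x**2 + x**2) + x)*x = (2*x**2 + x)*x = (x + 2*x**2)*x = x*(x + 2*x**2))
W(541) - 1*312892 = 541**2*(1 + 2*541) - 1*312892 = 292681*(1 + 1082) - 312892 = 292681*1083 - 312892 = 316973523 - 312892 = 316660631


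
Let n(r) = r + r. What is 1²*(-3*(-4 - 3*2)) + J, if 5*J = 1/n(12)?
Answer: 3601/120 ≈ 30.008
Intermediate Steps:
n(r) = 2*r
J = 1/120 (J = 1/(5*((2*12))) = (⅕)/24 = (⅕)*(1/24) = 1/120 ≈ 0.0083333)
1²*(-3*(-4 - 3*2)) + J = 1²*(-3*(-4 - 3*2)) + 1/120 = 1*(-3*(-4 - 6)) + 1/120 = 1*(-3*(-10)) + 1/120 = 1*30 + 1/120 = 30 + 1/120 = 3601/120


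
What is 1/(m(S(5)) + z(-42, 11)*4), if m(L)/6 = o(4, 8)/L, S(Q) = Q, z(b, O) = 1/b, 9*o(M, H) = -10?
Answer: -7/10 ≈ -0.70000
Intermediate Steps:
o(M, H) = -10/9 (o(M, H) = (⅑)*(-10) = -10/9)
m(L) = -20/(3*L) (m(L) = 6*(-10/(9*L)) = -20/(3*L))
1/(m(S(5)) + z(-42, 11)*4) = 1/(-20/3/5 + 4/(-42)) = 1/(-20/3*⅕ - 1/42*4) = 1/(-4/3 - 2/21) = 1/(-10/7) = -7/10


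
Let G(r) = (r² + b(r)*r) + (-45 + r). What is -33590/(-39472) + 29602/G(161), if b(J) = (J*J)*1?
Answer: 35555885441/41438870024 ≈ 0.85803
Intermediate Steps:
b(J) = J² (b(J) = J²*1 = J²)
G(r) = -45 + r + r² + r³ (G(r) = (r² + r²*r) + (-45 + r) = (r² + r³) + (-45 + r) = -45 + r + r² + r³)
-33590/(-39472) + 29602/G(161) = -33590/(-39472) + 29602/(-45 + 161 + 161² + 161³) = -33590*(-1/39472) + 29602/(-45 + 161 + 25921 + 4173281) = 16795/19736 + 29602/4199318 = 16795/19736 + 29602*(1/4199318) = 16795/19736 + 14801/2099659 = 35555885441/41438870024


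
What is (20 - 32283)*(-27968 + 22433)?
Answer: 178575705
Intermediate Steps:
(20 - 32283)*(-27968 + 22433) = -32263*(-5535) = 178575705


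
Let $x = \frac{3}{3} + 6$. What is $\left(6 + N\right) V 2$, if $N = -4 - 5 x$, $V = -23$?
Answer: $1518$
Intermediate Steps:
$x = 7$ ($x = 3 \cdot \frac{1}{3} + 6 = 1 + 6 = 7$)
$N = -39$ ($N = -4 - 35 = -39$)
$\left(6 + N\right) V 2 = \left(6 - 39\right) \left(\left(-23\right) 2\right) = \left(-33\right) \left(-46\right) = 1518$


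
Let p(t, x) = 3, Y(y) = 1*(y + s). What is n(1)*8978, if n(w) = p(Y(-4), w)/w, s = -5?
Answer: 26934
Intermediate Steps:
Y(y) = -5 + y (Y(y) = 1*(y - 5) = 1*(-5 + y) = -5 + y)
n(w) = 3/w
n(1)*8978 = (3/1)*8978 = (3*1)*8978 = 3*8978 = 26934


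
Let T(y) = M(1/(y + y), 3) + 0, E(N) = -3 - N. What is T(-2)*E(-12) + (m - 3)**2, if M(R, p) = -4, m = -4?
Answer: 13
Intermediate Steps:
T(y) = -4 (T(y) = -4 + 0 = -4)
T(-2)*E(-12) + (m - 3)**2 = -4*(-3 - 1*(-12)) + (-4 - 3)**2 = -4*(-3 + 12) + (-7)**2 = -4*9 + 49 = -36 + 49 = 13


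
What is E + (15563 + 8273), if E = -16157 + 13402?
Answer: 21081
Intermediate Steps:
E = -2755
E + (15563 + 8273) = -2755 + (15563 + 8273) = -2755 + 23836 = 21081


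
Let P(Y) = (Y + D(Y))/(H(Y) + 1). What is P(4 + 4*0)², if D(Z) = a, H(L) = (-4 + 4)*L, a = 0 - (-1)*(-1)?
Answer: 9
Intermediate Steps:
a = -1 (a = 0 - 1*1 = 0 - 1 = -1)
H(L) = 0 (H(L) = 0*L = 0)
D(Z) = -1
P(Y) = -1 + Y (P(Y) = (Y - 1)/(0 + 1) = (-1 + Y)/1 = (-1 + Y)*1 = -1 + Y)
P(4 + 4*0)² = (-1 + (4 + 4*0))² = (-1 + (4 + 0))² = (-1 + 4)² = 3² = 9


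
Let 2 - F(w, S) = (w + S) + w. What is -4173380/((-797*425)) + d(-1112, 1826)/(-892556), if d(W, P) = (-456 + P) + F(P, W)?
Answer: 186268549504/15116551555 ≈ 12.322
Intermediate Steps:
F(w, S) = 2 - S - 2*w (F(w, S) = 2 - ((w + S) + w) = 2 - ((S + w) + w) = 2 - (S + 2*w) = 2 + (-S - 2*w) = 2 - S - 2*w)
d(W, P) = -454 - P - W (d(W, P) = (-456 + P) + (2 - W - 2*P) = -454 - P - W)
-4173380/((-797*425)) + d(-1112, 1826)/(-892556) = -4173380/((-797*425)) + (-454 - 1*1826 - 1*(-1112))/(-892556) = -4173380/(-338725) + (-454 - 1826 + 1112)*(-1/892556) = -4173380*(-1/338725) - 1168*(-1/892556) = 834676/67745 + 292/223139 = 186268549504/15116551555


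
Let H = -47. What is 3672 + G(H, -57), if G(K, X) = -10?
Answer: 3662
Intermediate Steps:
3672 + G(H, -57) = 3672 - 10 = 3662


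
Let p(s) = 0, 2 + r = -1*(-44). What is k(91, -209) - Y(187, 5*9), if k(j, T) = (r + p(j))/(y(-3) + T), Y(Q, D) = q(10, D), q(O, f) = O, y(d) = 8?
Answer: -684/67 ≈ -10.209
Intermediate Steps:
r = 42 (r = -2 - 1*(-44) = -2 + 44 = 42)
Y(Q, D) = 10
k(j, T) = 42/(8 + T) (k(j, T) = (42 + 0)/(8 + T) = 42/(8 + T))
k(91, -209) - Y(187, 5*9) = 42/(8 - 209) - 1*10 = 42/(-201) - 10 = 42*(-1/201) - 10 = -14/67 - 10 = -684/67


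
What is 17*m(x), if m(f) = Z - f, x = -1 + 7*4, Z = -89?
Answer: -1972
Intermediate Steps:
x = 27 (x = -1 + 28 = 27)
m(f) = -89 - f
17*m(x) = 17*(-89 - 1*27) = 17*(-89 - 27) = 17*(-116) = -1972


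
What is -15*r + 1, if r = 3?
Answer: -44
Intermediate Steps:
-15*r + 1 = -15*3 + 1 = -45 + 1 = -44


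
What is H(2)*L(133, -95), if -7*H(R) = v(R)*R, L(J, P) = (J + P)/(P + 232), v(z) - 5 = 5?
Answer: -760/959 ≈ -0.79249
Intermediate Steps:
v(z) = 10 (v(z) = 5 + 5 = 10)
L(J, P) = (J + P)/(232 + P)
H(R) = -10*R/7
H(2)*L(133, -95) = (-10/7*2)*((133 - 95)/(232 - 95)) = -20*38/(7*137) = -20*38/959 = -20/7*38/137 = -760/959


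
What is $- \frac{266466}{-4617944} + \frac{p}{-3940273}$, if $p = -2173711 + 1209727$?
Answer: $\frac{2750786457057}{9097980029356} \approx 0.30235$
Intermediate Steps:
$p = -963984$
$- \frac{266466}{-4617944} + \frac{p}{-3940273} = - \frac{266466}{-4617944} - \frac{963984}{-3940273} = \left(-266466\right) \left(- \frac{1}{4617944}\right) - - \frac{963984}{3940273} = \frac{133233}{2308972} + \frac{963984}{3940273} = \frac{2750786457057}{9097980029356}$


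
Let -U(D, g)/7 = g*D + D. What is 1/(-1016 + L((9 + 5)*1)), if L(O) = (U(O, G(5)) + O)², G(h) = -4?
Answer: 1/93848 ≈ 1.0656e-5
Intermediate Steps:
U(D, g) = -7*D - 7*D*g (U(D, g) = -7*(g*D + D) = -7*(D*g + D) = -7*(D + D*g) = -7*D - 7*D*g)
L(O) = 484*O² (L(O) = (-7*O*(1 - 4) + O)² = (-7*O*(-3) + O)² = (21*O + O)² = (22*O)² = 484*O²)
1/(-1016 + L((9 + 5)*1)) = 1/(-1016 + 484*((9 + 5)*1)²) = 1/(-1016 + 484*(14*1)²) = 1/(-1016 + 484*14²) = 1/(-1016 + 484*196) = 1/(-1016 + 94864) = 1/93848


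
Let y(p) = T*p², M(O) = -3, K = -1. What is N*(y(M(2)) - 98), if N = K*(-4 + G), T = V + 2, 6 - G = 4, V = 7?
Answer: -34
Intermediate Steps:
G = 2 (G = 6 - 1*4 = 6 - 4 = 2)
T = 9 (T = 7 + 2 = 9)
y(p) = 9*p²
N = 2 (N = -(-4 + 2) = -1*(-2) = 2)
N*(y(M(2)) - 98) = 2*(9*(-3)² - 98) = 2*(9*9 - 98) = 2*(81 - 98) = 2*(-17) = -34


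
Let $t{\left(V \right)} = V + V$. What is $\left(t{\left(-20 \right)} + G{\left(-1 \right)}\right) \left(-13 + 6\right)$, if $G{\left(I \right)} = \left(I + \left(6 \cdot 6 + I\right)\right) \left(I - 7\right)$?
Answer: $2184$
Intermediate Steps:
$G{\left(I \right)} = \left(-7 + I\right) \left(36 + 2 I\right)$ ($G{\left(I \right)} = \left(I + \left(36 + I\right)\right) \left(-7 + I\right) = \left(36 + 2 I\right) \left(-7 + I\right) = \left(-7 + I\right) \left(36 + 2 I\right)$)
$t{\left(V \right)} = 2 V$
$\left(t{\left(-20 \right)} + G{\left(-1 \right)}\right) \left(-13 + 6\right) = \left(2 \left(-20\right) + \left(-252 + 2 \left(-1\right)^{2} + 22 \left(-1\right)\right)\right) \left(-13 + 6\right) = \left(-40 - 272\right) \left(-7\right) = \left(-312\right) \left(-7\right) = 2184$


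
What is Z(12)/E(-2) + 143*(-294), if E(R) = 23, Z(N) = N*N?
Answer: -966822/23 ≈ -42036.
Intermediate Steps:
Z(N) = N²
Z(12)/E(-2) + 143*(-294) = 12²/23 + 143*(-294) = 144*(1/23) - 42042 = 144/23 - 42042 = -966822/23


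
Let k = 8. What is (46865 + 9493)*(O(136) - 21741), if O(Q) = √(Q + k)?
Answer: -1224602982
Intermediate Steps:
O(Q) = √(8 + Q) (O(Q) = √(Q + 8) = √(8 + Q))
(46865 + 9493)*(O(136) - 21741) = (46865 + 9493)*(√(8 + 136) - 21741) = 56358*(√144 - 21741) = 56358*(12 - 21741) = 56358*(-21729) = -1224602982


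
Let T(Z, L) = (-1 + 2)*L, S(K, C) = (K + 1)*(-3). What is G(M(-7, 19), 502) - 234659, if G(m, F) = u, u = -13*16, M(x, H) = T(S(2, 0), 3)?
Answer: -234867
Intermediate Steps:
S(K, C) = -3 - 3*K (S(K, C) = (1 + K)*(-3) = -3 - 3*K)
T(Z, L) = L (T(Z, L) = 1*L = L)
M(x, H) = 3
u = -208
G(m, F) = -208
G(M(-7, 19), 502) - 234659 = -208 - 234659 = -234867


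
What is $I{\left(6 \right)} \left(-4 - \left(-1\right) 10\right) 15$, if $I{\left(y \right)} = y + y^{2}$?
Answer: $3780$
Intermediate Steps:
$I{\left(6 \right)} \left(-4 - \left(-1\right) 10\right) 15 = 6 \left(1 + 6\right) \left(-4 - \left(-1\right) 10\right) 15 = 6 \cdot 7 \left(-4 - -10\right) 15 = 42 \left(-4 + 10\right) 15 = 42 \cdot 6 \cdot 15 = 252 \cdot 15 = 3780$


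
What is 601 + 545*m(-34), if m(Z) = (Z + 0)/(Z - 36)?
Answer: 6060/7 ≈ 865.71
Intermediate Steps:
m(Z) = Z/(-36 + Z)
601 + 545*m(-34) = 601 + 545*(-34/(-36 - 34)) = 601 + 545*(-34/(-70)) = 601 + 545*(-34*(-1/70)) = 601 + 545*(17/35) = 601 + 1853/7 = 6060/7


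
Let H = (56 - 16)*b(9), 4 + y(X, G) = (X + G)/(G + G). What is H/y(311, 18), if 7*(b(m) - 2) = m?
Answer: 6624/259 ≈ 25.575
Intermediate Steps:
b(m) = 2 + m/7
y(X, G) = -4 + (G + X)/(2*G) (y(X, G) = -4 + (X + G)/(G + G) = -4 + (G + X)/((2*G)) = -4 + (G + X)*(1/(2*G)) = -4 + (G + X)/(2*G))
H = 920/7 (H = (56 - 16)*(2 + (1/7)*9) = 40*(2 + 9/7) = 40*(23/7) = 920/7 ≈ 131.43)
H/y(311, 18) = 920/(7*(((1/2)*(311 - 7*18)/18))) = 920/(7*(((1/2)*(1/18)*(311 - 126)))) = 920/(7*(((1/2)*(1/18)*185))) = 920/(7*(185/36)) = (920/7)*(36/185) = 6624/259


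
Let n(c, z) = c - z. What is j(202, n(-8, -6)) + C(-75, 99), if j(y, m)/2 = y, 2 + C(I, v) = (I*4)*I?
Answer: 22902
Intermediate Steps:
C(I, v) = -2 + 4*I² (C(I, v) = -2 + (I*4)*I = -2 + (4*I)*I = -2 + 4*I²)
j(y, m) = 2*y
j(202, n(-8, -6)) + C(-75, 99) = 2*202 + (-2 + 4*(-75)²) = 404 + (-2 + 4*5625) = 404 + (-2 + 22500) = 404 + 22498 = 22902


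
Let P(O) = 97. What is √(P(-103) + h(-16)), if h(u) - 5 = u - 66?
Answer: 2*√5 ≈ 4.4721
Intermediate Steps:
h(u) = -61 + u (h(u) = 5 + (u - 66) = 5 + (-66 + u) = -61 + u)
√(P(-103) + h(-16)) = √(97 + (-61 - 16)) = √(97 - 77) = √20 = 2*√5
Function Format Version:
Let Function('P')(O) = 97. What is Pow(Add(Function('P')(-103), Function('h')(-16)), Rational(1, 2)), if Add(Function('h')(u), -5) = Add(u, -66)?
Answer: Mul(2, Pow(5, Rational(1, 2))) ≈ 4.4721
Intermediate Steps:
Function('h')(u) = Add(-61, u) (Function('h')(u) = Add(5, Add(u, -66)) = Add(5, Add(-66, u)) = Add(-61, u))
Pow(Add(Function('P')(-103), Function('h')(-16)), Rational(1, 2)) = Pow(Add(97, Add(-61, -16)), Rational(1, 2)) = Pow(Add(97, -77), Rational(1, 2)) = Pow(20, Rational(1, 2)) = Mul(2, Pow(5, Rational(1, 2)))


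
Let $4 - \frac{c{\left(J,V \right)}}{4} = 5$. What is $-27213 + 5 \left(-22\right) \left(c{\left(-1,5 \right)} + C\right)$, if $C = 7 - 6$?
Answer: $-26883$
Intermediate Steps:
$c{\left(J,V \right)} = -4$ ($c{\left(J,V \right)} = 16 - 20 = -4$)
$C = 1$
$-27213 + 5 \left(-22\right) \left(c{\left(-1,5 \right)} + C\right) = -27213 + 5 \left(-22\right) \left(-4 + 1\right) = -27213 - -330 = -27213 + 330 = -26883$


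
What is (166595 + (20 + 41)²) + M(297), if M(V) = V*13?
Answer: 174177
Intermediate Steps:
M(V) = 13*V
(166595 + (20 + 41)²) + M(297) = (166595 + (20 + 41)²) + 13*297 = (166595 + 61²) + 3861 = (166595 + 3721) + 3861 = 170316 + 3861 = 174177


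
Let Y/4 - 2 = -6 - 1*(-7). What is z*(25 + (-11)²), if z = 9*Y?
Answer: 15768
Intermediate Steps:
Y = 12 (Y = 8 + 4*(-6 - 1*(-7)) = 8 + 4*(-6 + 7) = 8 + 4*1 = 8 + 4 = 12)
z = 108 (z = 9*12 = 108)
z*(25 + (-11)²) = 108*(25 + (-11)²) = 108*(25 + 121) = 108*146 = 15768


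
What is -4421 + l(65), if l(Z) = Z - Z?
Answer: -4421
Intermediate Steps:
l(Z) = 0
-4421 + l(65) = -4421 + 0 = -4421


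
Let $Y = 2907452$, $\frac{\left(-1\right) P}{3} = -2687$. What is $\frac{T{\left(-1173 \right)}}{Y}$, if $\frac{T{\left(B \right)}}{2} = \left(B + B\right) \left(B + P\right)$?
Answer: $- \frac{8079624}{726863} \approx -11.116$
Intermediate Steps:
$P = 8061$ ($P = \left(-3\right) \left(-2687\right) = 8061$)
$T{\left(B \right)} = 4 B \left(8061 + B\right)$ ($T{\left(B \right)} = 2 \left(B + B\right) \left(B + 8061\right) = 2 \cdot 2 B \left(8061 + B\right) = 4 B \left(8061 + B\right)$)
$\frac{T{\left(-1173 \right)}}{Y} = \frac{4 \left(-1173\right) \left(8061 - 1173\right)}{2907452} = 4 \left(-1173\right) 6888 \cdot \frac{1}{2907452} = \left(-32318496\right) \frac{1}{2907452} = - \frac{8079624}{726863}$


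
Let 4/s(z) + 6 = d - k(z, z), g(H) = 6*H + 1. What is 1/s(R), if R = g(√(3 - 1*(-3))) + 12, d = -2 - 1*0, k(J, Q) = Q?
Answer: -21/4 - 3*√6/2 ≈ -8.9242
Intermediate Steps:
d = -2 (d = -2 + 0 = -2)
g(H) = 1 + 6*H
R = 13 + 6*√6 (R = (1 + 6*√(3 - 1*(-3))) + 12 = (1 + 6*√(3 + 3)) + 12 = (1 + 6*√6) + 12 = 13 + 6*√6 ≈ 27.697)
s(z) = 4/(-8 - z) (s(z) = 4/(-6 + (-2 - z)) = 4/(-8 - z))
1/s(R) = 1/(-4/(8 + (13 + 6*√6))) = 1/(-4/(21 + 6*√6)) = -21/4 - 3*√6/2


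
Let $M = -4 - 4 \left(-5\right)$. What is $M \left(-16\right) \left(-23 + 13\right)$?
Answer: $2560$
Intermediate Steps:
$M = 16$ ($M = -4 - -20 = -4 + 20 = 16$)
$M \left(-16\right) \left(-23 + 13\right) = 16 \left(-16\right) \left(-23 + 13\right) = \left(-256\right) \left(-10\right) = 2560$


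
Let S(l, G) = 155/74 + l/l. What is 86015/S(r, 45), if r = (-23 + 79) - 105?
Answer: 6365110/229 ≈ 27795.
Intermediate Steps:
r = -49 (r = 56 - 105 = -49)
S(l, G) = 229/74 (S(l, G) = 155*(1/74) + 1 = 155/74 + 1 = 229/74)
86015/S(r, 45) = 86015/(229/74) = 86015*(74/229) = 6365110/229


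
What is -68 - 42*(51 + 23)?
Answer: -3176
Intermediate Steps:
-68 - 42*(51 + 23) = -68 - 42*74 = -68 - 3108 = -3176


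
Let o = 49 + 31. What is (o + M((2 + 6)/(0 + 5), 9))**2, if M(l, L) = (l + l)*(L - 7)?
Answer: 186624/25 ≈ 7465.0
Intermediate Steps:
M(l, L) = 2*l*(-7 + L) (M(l, L) = (2*l)*(-7 + L) = 2*l*(-7 + L))
o = 80
(o + M((2 + 6)/(0 + 5), 9))**2 = (80 + 2*((2 + 6)/(0 + 5))*(-7 + 9))**2 = (80 + 2*(8/5)*2)**2 = (80 + 32/5)**2 = (432/5)**2 = 186624/25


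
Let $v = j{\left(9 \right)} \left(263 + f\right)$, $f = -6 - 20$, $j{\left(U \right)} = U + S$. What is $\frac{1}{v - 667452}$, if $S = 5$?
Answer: $- \frac{1}{664134} \approx -1.5057 \cdot 10^{-6}$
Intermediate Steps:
$j{\left(U \right)} = 5 + U$ ($j{\left(U \right)} = U + 5 = 5 + U$)
$f = -26$ ($f = -6 - 20 = -26$)
$v = 3318$ ($v = \left(5 + 9\right) \left(263 - 26\right) = 14 \cdot 237 = 3318$)
$\frac{1}{v - 667452} = \frac{1}{3318 - 667452} = \frac{1}{-664134} = - \frac{1}{664134}$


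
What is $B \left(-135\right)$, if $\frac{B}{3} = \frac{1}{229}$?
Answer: $- \frac{405}{229} \approx -1.7686$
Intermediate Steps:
$B = \frac{3}{229} \approx 0.0131$
$B \left(-135\right) = \frac{3}{229} \left(-135\right) = - \frac{405}{229}$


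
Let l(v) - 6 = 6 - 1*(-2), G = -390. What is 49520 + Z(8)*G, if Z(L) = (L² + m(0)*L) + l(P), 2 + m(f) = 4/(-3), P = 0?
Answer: 29500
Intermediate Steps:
m(f) = -10/3 (m(f) = -2 + 4/(-3) = -2 + 4*(-⅓) = -2 - 4/3 = -10/3)
l(v) = 14 (l(v) = 6 + (6 - 1*(-2)) = 6 + (6 + 2) = 6 + 8 = 14)
Z(L) = 14 + L² - 10*L/3 (Z(L) = (L² - 10*L/3) + 14 = 14 + L² - 10*L/3)
49520 + Z(8)*G = 49520 + (14 + 8² - 10/3*8)*(-390) = 49520 + (14 + 64 - 80/3)*(-390) = 49520 + (154/3)*(-390) = 49520 - 20020 = 29500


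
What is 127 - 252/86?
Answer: 5335/43 ≈ 124.07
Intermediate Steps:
127 - 252/86 = 127 + (1/86)*(-252) = 127 - 126/43 = 5335/43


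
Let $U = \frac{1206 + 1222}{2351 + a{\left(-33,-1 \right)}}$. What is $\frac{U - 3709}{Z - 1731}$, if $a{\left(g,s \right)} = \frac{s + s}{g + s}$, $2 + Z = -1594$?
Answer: $\frac{12350003}{11081128} \approx 1.1145$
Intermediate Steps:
$Z = -1596$ ($Z = -2 - 1594 = -1596$)
$a{\left(g,s \right)} = \frac{2 s}{g + s}$
$U = \frac{10319}{9992}$ ($U = \frac{1206 + 1222}{2351 + 2 \left(-1\right) \frac{1}{-33 - 1}} = \frac{2428}{2351 + 2 \left(-1\right) \frac{1}{-34}} = \frac{2428}{2351 + 2 \left(-1\right) \left(- \frac{1}{34}\right)} = \frac{2428}{2351 + \frac{1}{17}} = \frac{2428}{\frac{39968}{17}} = 2428 \cdot \frac{17}{39968} = \frac{10319}{9992} \approx 1.0327$)
$\frac{U - 3709}{Z - 1731} = \frac{\frac{10319}{9992} - 3709}{-1596 - 1731} = - \frac{37050009}{9992 \left(-3327\right)} = \left(- \frac{37050009}{9992}\right) \left(- \frac{1}{3327}\right) = \frac{12350003}{11081128}$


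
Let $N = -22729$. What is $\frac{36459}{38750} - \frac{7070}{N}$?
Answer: $\frac{157519873}{125821250} \approx 1.2519$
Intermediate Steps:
$\frac{36459}{38750} - \frac{7070}{N} = \frac{36459}{38750} - \frac{7070}{-22729} = 36459 \cdot \frac{1}{38750} - - \frac{1010}{3247} = \frac{36459}{38750} + \frac{1010}{3247} = \frac{157519873}{125821250}$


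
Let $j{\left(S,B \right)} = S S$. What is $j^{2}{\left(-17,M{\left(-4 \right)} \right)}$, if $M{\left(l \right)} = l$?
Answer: $83521$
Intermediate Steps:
$j{\left(S,B \right)} = S^{2}$
$j^{2}{\left(-17,M{\left(-4 \right)} \right)} = \left(\left(-17\right)^{2}\right)^{2} = 289^{2} = 83521$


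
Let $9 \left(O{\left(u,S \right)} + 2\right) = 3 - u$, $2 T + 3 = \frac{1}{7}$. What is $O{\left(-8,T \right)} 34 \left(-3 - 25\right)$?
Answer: $\frac{6664}{9} \approx 740.44$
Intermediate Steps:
$T = - \frac{10}{7}$ ($T = - \frac{3}{2} + \frac{1}{2 \cdot 7} = - \frac{3}{2} + \frac{1}{2} \cdot \frac{1}{7} = - \frac{3}{2} + \frac{1}{14} = - \frac{10}{7} \approx -1.4286$)
$O{\left(u,S \right)} = - \frac{5}{3} - \frac{u}{9}$ ($O{\left(u,S \right)} = -2 + \frac{3 - u}{9} = -2 - \left(- \frac{1}{3} + \frac{u}{9}\right) = - \frac{5}{3} - \frac{u}{9}$)
$O{\left(-8,T \right)} 34 \left(-3 - 25\right) = \left(- \frac{5}{3} - - \frac{8}{9}\right) 34 \left(-3 - 25\right) = \left(- \frac{5}{3} + \frac{8}{9}\right) 34 \left(-28\right) = \left(- \frac{7}{9}\right) \left(-952\right) = \frac{6664}{9}$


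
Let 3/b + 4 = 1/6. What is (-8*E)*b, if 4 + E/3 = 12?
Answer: 3456/23 ≈ 150.26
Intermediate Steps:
E = 24 (E = -12 + 3*12 = -12 + 36 = 24)
b = -18/23 (b = 3/(-4 + 1/6) = 3/(-4 + ⅙) = 3/(-23/6) = 3*(-6/23) = -18/23 ≈ -0.78261)
(-8*E)*b = -8*24*(-18/23) = -192*(-18/23) = 3456/23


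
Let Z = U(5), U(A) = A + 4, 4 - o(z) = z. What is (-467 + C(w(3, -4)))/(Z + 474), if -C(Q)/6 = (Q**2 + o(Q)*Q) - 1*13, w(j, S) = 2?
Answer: -19/21 ≈ -0.90476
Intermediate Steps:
o(z) = 4 - z
C(Q) = 78 - 6*Q**2 - 6*Q*(4 - Q) (C(Q) = -6*((Q**2 + (4 - Q)*Q) - 1*13) = -6*((Q**2 + Q*(4 - Q)) - 13) = -6*(-13 + Q**2 + Q*(4 - Q)) = 78 - 6*Q**2 - 6*Q*(4 - Q))
U(A) = 4 + A
Z = 9 (Z = 4 + 5 = 9)
(-467 + C(w(3, -4)))/(Z + 474) = (-467 + (78 - 24*2))/(9 + 474) = (-467 + (78 - 48))/483 = (-467 + 30)*(1/483) = -437*1/483 = -19/21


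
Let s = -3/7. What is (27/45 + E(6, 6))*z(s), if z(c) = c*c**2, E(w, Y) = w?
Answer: -891/1715 ≈ -0.51953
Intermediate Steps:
s = -3/7 (s = -3*1/7 = -3/7 ≈ -0.42857)
z(c) = c**3
(27/45 + E(6, 6))*z(s) = (27/45 + 6)*(-3/7)**3 = (27*(1/45) + 6)*(-27/343) = (3/5 + 6)*(-27/343) = (33/5)*(-27/343) = -891/1715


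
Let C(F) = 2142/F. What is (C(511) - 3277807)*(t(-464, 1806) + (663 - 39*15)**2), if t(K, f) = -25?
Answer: -19860207215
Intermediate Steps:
(C(511) - 3277807)*(t(-464, 1806) + (663 - 39*15)**2) = (2142/511 - 3277807)*(-25 + (663 - 39*15)**2) = (2142*(1/511) - 3277807)*(-25 + (663 - 585)**2) = (306/73 - 3277807)*(-25 + 78**2) = -239279605*(-25 + 6084)/73 = -239279605/73*6059 = -19860207215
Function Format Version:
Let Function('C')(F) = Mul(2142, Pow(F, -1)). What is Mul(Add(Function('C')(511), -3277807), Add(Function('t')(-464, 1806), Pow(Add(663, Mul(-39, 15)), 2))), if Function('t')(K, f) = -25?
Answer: -19860207215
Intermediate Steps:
Mul(Add(Function('C')(511), -3277807), Add(Function('t')(-464, 1806), Pow(Add(663, Mul(-39, 15)), 2))) = Mul(Add(Mul(2142, Pow(511, -1)), -3277807), Add(-25, Pow(Add(663, Mul(-39, 15)), 2))) = Mul(Add(Mul(2142, Rational(1, 511)), -3277807), Add(-25, Pow(Add(663, -585), 2))) = Mul(Add(Rational(306, 73), -3277807), Add(-25, Pow(78, 2))) = Mul(Rational(-239279605, 73), Add(-25, 6084)) = Mul(Rational(-239279605, 73), 6059) = -19860207215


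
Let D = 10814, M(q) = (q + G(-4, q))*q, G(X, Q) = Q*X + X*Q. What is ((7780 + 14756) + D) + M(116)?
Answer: -60842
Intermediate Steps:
G(X, Q) = 2*Q*X (G(X, Q) = Q*X + Q*X = 2*Q*X)
M(q) = -7*q² (M(q) = (q + 2*q*(-4))*q = (q - 8*q)*q = (-7*q)*q = -7*q²)
((7780 + 14756) + D) + M(116) = ((7780 + 14756) + 10814) - 7*116² = (22536 + 10814) - 7*13456 = 33350 - 94192 = -60842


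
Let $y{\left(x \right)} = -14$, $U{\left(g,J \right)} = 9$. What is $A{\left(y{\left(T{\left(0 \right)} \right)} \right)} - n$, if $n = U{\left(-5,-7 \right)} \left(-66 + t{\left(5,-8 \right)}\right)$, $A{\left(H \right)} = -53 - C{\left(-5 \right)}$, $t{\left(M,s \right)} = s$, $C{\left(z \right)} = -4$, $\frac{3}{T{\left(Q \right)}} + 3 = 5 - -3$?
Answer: $617$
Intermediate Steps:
$T{\left(Q \right)} = \frac{3}{5}$ ($T{\left(Q \right)} = \frac{3}{-3 + \left(5 - -3\right)} = \frac{3}{-3 + \left(5 + 3\right)} = \frac{3}{-3 + 8} = \frac{3}{5}$)
$A{\left(H \right)} = -49$ ($A{\left(H \right)} = -53 - -4 = -53 + 4 = -49$)
$n = -666$ ($n = 9 \left(-66 - 8\right) = 9 \left(-74\right) = -666$)
$A{\left(y{\left(T{\left(0 \right)} \right)} \right)} - n = -49 - -666 = -49 + 666 = 617$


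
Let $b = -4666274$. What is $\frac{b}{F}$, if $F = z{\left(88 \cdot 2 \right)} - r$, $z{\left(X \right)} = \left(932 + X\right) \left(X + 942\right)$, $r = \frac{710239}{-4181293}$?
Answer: $- \frac{19511058812282}{5179552326231} \approx -3.7669$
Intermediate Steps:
$r = - \frac{710239}{4181293}$ ($r = 710239 \left(- \frac{1}{4181293}\right) = - \frac{710239}{4181293} \approx -0.16986$)
$z{\left(X \right)} = \left(932 + X\right) \left(942 + X\right)$
$F = \frac{5179552326231}{4181293}$ ($F = \left(877944 + \left(88 \cdot 2\right)^{2} + 1874 \cdot 88 \cdot 2\right) - - \frac{710239}{4181293} = \left(877944 + 176^{2} + 1874 \cdot 176\right) + \frac{710239}{4181293} = \left(877944 + 30976 + 329824\right) + \frac{710239}{4181293} = 1238744 + \frac{710239}{4181293} = \frac{5179552326231}{4181293} \approx 1.2387 \cdot 10^{6}$)
$\frac{b}{F} = - \frac{4666274}{\frac{5179552326231}{4181293}} = \left(-4666274\right) \frac{4181293}{5179552326231} = - \frac{19511058812282}{5179552326231}$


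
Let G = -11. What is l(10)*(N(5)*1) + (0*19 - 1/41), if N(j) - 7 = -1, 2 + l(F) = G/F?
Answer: -3818/205 ≈ -18.624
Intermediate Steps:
l(F) = -2 - 11/F
N(j) = 6 (N(j) = 7 - 1 = 6)
l(10)*(N(5)*1) + (0*19 - 1/41) = (-2 - 11/10)*(6*1) + (0*19 - 1/41) = (-2 - 11*1/10)*6 + (0 - 1*1/41) = (-2 - 11/10)*6 + (0 - 1/41) = -31/10*6 - 1/41 = -93/5 - 1/41 = -3818/205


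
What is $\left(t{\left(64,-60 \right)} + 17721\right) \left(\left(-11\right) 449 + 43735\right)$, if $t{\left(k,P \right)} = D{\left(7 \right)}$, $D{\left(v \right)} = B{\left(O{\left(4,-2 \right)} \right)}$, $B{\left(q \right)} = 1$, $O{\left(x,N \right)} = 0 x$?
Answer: $687542712$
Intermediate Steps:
$O{\left(x,N \right)} = 0$
$D{\left(v \right)} = 1$
$t{\left(k,P \right)} = 1$
$\left(t{\left(64,-60 \right)} + 17721\right) \left(\left(-11\right) 449 + 43735\right) = \left(1 + 17721\right) \left(\left(-11\right) 449 + 43735\right) = 17722 \left(-4939 + 43735\right) = 17722 \cdot 38796 = 687542712$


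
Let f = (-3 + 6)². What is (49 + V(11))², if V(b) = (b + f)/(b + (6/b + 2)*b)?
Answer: 3728761/1521 ≈ 2451.5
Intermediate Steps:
f = 9 (f = 3² = 9)
V(b) = (9 + b)/(b + b*(2 + 6/b)) (V(b) = (b + 9)/(b + (6/b + 2)*b) = (9 + b)/(b + (2 + 6/b)*b) = (9 + b)/(b + b*(2 + 6/b)))
(49 + V(11))² = (49 + (9 + 11)/(3*(2 + 11)))² = (49 + (⅓)*20/13)² = (49 + (⅓)*(1/13)*20)² = (49 + 20/39)² = (1931/39)² = 3728761/1521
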